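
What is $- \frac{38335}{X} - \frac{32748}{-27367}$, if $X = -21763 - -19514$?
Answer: $\frac{1122764197}{61548383} \approx 18.242$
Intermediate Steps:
$X = -2249$ ($X = -21763 + 19514 = -2249$)
$- \frac{38335}{X} - \frac{32748}{-27367} = - \frac{38335}{-2249} - \frac{32748}{-27367} = \left(-38335\right) \left(- \frac{1}{2249}\right) - - \frac{32748}{27367} = \frac{38335}{2249} + \frac{32748}{27367} = \frac{1122764197}{61548383}$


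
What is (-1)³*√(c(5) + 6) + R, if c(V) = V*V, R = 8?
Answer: 8 - √31 ≈ 2.4322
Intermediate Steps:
c(V) = V²
(-1)³*√(c(5) + 6) + R = (-1)³*√(5² + 6) + 8 = -√(25 + 6) + 8 = -√31 + 8 = 8 - √31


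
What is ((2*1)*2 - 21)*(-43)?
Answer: 731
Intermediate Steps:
((2*1)*2 - 21)*(-43) = (2*2 - 21)*(-43) = (4 - 21)*(-43) = -17*(-43) = 731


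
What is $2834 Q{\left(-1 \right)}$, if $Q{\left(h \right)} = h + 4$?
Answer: $8502$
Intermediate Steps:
$Q{\left(h \right)} = 4 + h$
$2834 Q{\left(-1 \right)} = 2834 \left(4 - 1\right) = 2834 \cdot 3 = 8502$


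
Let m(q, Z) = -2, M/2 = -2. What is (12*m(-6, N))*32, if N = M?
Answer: -768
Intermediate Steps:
M = -4 (M = 2*(-2) = -4)
N = -4
(12*m(-6, N))*32 = (12*(-2))*32 = -24*32 = -768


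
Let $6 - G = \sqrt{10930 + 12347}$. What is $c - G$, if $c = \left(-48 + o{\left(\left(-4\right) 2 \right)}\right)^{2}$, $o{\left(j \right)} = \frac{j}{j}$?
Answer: $2203 + \sqrt{23277} \approx 2355.6$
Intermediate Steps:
$G = 6 - \sqrt{23277}$ ($G = 6 - \sqrt{10930 + 12347} = 6 - \sqrt{23277} \approx -146.57$)
$o{\left(j \right)} = 1$
$c = 2209$ ($c = \left(-48 + 1\right)^{2} = \left(-47\right)^{2} = 2209$)
$c - G = 2209 - \left(6 - \sqrt{23277}\right) = 2203 + \sqrt{23277}$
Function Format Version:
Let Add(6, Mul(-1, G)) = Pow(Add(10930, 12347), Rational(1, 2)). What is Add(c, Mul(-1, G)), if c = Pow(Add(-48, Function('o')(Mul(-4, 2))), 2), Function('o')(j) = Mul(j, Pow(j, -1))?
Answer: Add(2203, Pow(23277, Rational(1, 2))) ≈ 2355.6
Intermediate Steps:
G = Add(6, Mul(-1, Pow(23277, Rational(1, 2)))) (G = Add(6, Mul(-1, Pow(Add(10930, 12347), Rational(1, 2)))) = Add(6, Mul(-1, Pow(23277, Rational(1, 2)))) ≈ -146.57)
Function('o')(j) = 1
c = 2209 (c = Pow(Add(-48, 1), 2) = Pow(-47, 2) = 2209)
Add(c, Mul(-1, G)) = Add(2209, Mul(-1, Add(6, Mul(-1, Pow(23277, Rational(1, 2)))))) = Add(2209, Add(-6, Pow(23277, Rational(1, 2)))) = Add(2203, Pow(23277, Rational(1, 2)))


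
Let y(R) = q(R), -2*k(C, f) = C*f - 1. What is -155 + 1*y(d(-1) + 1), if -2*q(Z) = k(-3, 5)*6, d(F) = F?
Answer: -179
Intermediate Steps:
k(C, f) = 1/2 - C*f/2 (k(C, f) = -(C*f - 1)/2 = -(-1 + C*f)/2 = 1/2 - C*f/2)
q(Z) = -24 (q(Z) = -(1/2 - 1/2*(-3)*5)*6/2 = -(1/2 + 15/2)*6/2 = -4*6 = -1/2*48 = -24)
y(R) = -24
-155 + 1*y(d(-1) + 1) = -155 + 1*(-24) = -155 - 24 = -179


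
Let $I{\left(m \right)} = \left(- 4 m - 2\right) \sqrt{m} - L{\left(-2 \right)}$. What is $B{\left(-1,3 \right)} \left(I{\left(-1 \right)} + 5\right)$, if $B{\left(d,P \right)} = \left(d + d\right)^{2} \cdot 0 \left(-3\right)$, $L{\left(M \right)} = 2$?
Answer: $0$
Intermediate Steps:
$I{\left(m \right)} = -2 + \sqrt{m} \left(-2 - 4 m\right)$ ($I{\left(m \right)} = \left(- 4 m - 2\right) \sqrt{m} - 2 = \left(-2 - 4 m\right) \sqrt{m} - 2 = \sqrt{m} \left(-2 - 4 m\right) - 2 = -2 + \sqrt{m} \left(-2 - 4 m\right)$)
$B{\left(d,P \right)} = 0$ ($B{\left(d,P \right)} = \left(2 d\right)^{2} \cdot 0 \left(-3\right) = 4 d^{2} \cdot 0 \left(-3\right) = 0 \left(-3\right) = 0$)
$B{\left(-1,3 \right)} \left(I{\left(-1 \right)} + 5\right) = 0 \left(\left(-2 - 4 \left(-1\right)^{\frac{3}{2}} - 2 \sqrt{-1}\right) + 5\right) = 0 \left(\left(-2 - 4 \left(- i\right) - 2 i\right) + 5\right) = 0 \left(\left(-2 + 4 i - 2 i\right) + 5\right) = 0 \left(\left(-2 + 2 i\right) + 5\right) = 0 \left(3 + 2 i\right) = 0$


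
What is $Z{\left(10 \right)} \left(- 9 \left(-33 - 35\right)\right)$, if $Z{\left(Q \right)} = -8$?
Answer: $-4896$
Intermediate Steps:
$Z{\left(10 \right)} \left(- 9 \left(-33 - 35\right)\right) = - 8 \left(- 9 \left(-33 - 35\right)\right) = - 8 \left(\left(-9\right) \left(-68\right)\right) = \left(-8\right) 612 = -4896$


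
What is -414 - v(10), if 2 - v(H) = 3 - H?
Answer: -423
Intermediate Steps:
v(H) = -1 + H (v(H) = 2 - (3 - H) = 2 + (-3 + H) = -1 + H)
-414 - v(10) = -414 - (-1 + 10) = -414 - 1*9 = -414 - 9 = -423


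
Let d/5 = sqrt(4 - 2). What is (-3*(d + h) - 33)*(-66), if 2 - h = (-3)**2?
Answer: 792 + 990*sqrt(2) ≈ 2192.1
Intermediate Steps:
d = 5*sqrt(2) (d = 5*sqrt(4 - 2) = 5*sqrt(2) ≈ 7.0711)
h = -7 (h = 2 - 1*(-3)**2 = 2 - 1*9 = 2 - 9 = -7)
(-3*(d + h) - 33)*(-66) = (-3*(5*sqrt(2) - 7) - 33)*(-66) = (-3*(-7 + 5*sqrt(2)) - 33)*(-66) = ((21 - 15*sqrt(2)) - 33)*(-66) = (-12 - 15*sqrt(2))*(-66) = 792 + 990*sqrt(2)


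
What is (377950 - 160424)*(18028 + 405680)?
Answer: 92167506408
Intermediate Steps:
(377950 - 160424)*(18028 + 405680) = 217526*423708 = 92167506408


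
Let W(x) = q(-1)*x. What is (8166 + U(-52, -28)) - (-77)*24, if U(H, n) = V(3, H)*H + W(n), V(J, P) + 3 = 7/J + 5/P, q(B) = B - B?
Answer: 30161/3 ≈ 10054.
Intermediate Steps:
q(B) = 0
W(x) = 0 (W(x) = 0*x = 0)
V(J, P) = -3 + 5/P + 7/J (V(J, P) = -3 + (7/J + 5/P) = -3 + (5/P + 7/J) = -3 + 5/P + 7/J)
U(H, n) = H*(-⅔ + 5/H) (U(H, n) = (-3 + 5/H + 7/3)*H + 0 = (-⅔ + 5/H)*H + 0 = H*(-⅔ + 5/H) + 0 = H*(-⅔ + 5/H))
(8166 + U(-52, -28)) - (-77)*24 = (8166 + (5 - ⅔*(-52))) - (-77)*24 = (8166 + (5 + 104/3)) - 1*(-1848) = (8166 + 119/3) + 1848 = 24617/3 + 1848 = 30161/3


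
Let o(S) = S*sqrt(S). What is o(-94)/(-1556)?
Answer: 47*I*sqrt(94)/778 ≈ 0.58571*I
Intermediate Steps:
o(S) = S**(3/2)
o(-94)/(-1556) = (-94)**(3/2)/(-1556) = -94*I*sqrt(94)*(-1/1556) = 47*I*sqrt(94)/778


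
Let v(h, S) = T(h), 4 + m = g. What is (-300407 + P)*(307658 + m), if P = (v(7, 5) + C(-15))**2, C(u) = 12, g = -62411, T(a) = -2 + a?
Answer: -73601838674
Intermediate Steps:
m = -62415 (m = -4 - 62411 = -62415)
v(h, S) = -2 + h
P = 289 (P = ((-2 + 7) + 12)**2 = (5 + 12)**2 = 17**2 = 289)
(-300407 + P)*(307658 + m) = (-300407 + 289)*(307658 - 62415) = -300118*245243 = -73601838674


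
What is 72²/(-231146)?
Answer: -2592/115573 ≈ -0.022427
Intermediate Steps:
72²/(-231146) = 5184*(-1/231146) = -2592/115573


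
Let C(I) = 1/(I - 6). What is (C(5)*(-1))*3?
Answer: 3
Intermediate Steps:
C(I) = 1/(-6 + I)
(C(5)*(-1))*3 = (-1/(-6 + 5))*3 = (-1/(-1))*3 = -1*(-1)*3 = 1*3 = 3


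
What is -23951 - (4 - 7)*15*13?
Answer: -23366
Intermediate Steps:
-23951 - (4 - 7)*15*13 = -23951 - (-3*15)*13 = -23951 - (-45)*13 = -23951 - 1*(-585) = -23951 + 585 = -23366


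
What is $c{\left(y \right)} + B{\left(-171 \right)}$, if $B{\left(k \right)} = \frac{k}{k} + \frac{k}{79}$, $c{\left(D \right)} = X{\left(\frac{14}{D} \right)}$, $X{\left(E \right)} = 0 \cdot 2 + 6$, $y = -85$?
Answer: $\frac{382}{79} \approx 4.8354$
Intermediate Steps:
$X{\left(E \right)} = 6$ ($X{\left(E \right)} = 0 + 6 = 6$)
$c{\left(D \right)} = 6$
$B{\left(k \right)} = 1 + \frac{k}{79}$ ($B{\left(k \right)} = 1 + k \frac{1}{79} = 1 + \frac{k}{79}$)
$c{\left(y \right)} + B{\left(-171 \right)} = 6 + \left(1 + \frac{1}{79} \left(-171\right)\right) = 6 + \left(1 - \frac{171}{79}\right) = 6 - \frac{92}{79} = \frac{382}{79}$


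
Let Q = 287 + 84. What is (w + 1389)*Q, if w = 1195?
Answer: 958664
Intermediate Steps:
Q = 371
(w + 1389)*Q = (1195 + 1389)*371 = 2584*371 = 958664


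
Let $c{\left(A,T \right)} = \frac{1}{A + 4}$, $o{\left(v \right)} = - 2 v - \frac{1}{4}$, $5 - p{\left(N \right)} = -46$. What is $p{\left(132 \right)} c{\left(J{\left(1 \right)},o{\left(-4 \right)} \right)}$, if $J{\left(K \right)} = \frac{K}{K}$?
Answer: $\frac{51}{5} \approx 10.2$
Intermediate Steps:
$p{\left(N \right)} = 51$ ($p{\left(N \right)} = 5 - -46 = 5 + 46 = 51$)
$o{\left(v \right)} = - \frac{1}{4} - 2 v$ ($o{\left(v \right)} = - 2 v - \frac{1}{4} = - \frac{1}{4} - 2 v$)
$J{\left(K \right)} = 1$
$c{\left(A,T \right)} = \frac{1}{4 + A}$
$p{\left(132 \right)} c{\left(J{\left(1 \right)},o{\left(-4 \right)} \right)} = \frac{51}{4 + 1} = \frac{51}{5}$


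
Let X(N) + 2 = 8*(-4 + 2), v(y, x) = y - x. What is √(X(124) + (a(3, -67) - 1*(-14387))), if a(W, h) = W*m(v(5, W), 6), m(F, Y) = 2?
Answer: 25*√23 ≈ 119.90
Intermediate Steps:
X(N) = -18 (X(N) = -2 + 8*(-4 + 2) = -2 + 8*(-2) = -2 - 16 = -18)
a(W, h) = 2*W (a(W, h) = W*2 = 2*W)
√(X(124) + (a(3, -67) - 1*(-14387))) = √(-18 + (2*3 - 1*(-14387))) = √(-18 + (6 + 14387)) = √(-18 + 14393) = √14375 = 25*√23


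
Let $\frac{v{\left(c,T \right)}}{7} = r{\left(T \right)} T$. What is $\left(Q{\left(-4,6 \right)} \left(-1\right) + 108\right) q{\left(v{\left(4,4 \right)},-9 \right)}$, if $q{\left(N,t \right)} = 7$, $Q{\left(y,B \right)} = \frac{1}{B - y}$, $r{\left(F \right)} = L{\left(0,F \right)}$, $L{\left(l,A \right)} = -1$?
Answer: $\frac{7553}{10} \approx 755.3$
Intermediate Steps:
$r{\left(F \right)} = -1$
$v{\left(c,T \right)} = - 7 T$ ($v{\left(c,T \right)} = 7 \left(- T\right) = - 7 T$)
$\left(Q{\left(-4,6 \right)} \left(-1\right) + 108\right) q{\left(v{\left(4,4 \right)},-9 \right)} = \left(\frac{1}{6 - -4} \left(-1\right) + 108\right) 7 = \left(\frac{1}{6 + 4} \left(-1\right) + 108\right) 7 = \left(\frac{1}{10} \left(-1\right) + 108\right) 7 = \left(- \frac{1}{10} + 108\right) 7 = \frac{1079}{10} \cdot 7 = \frac{7553}{10}$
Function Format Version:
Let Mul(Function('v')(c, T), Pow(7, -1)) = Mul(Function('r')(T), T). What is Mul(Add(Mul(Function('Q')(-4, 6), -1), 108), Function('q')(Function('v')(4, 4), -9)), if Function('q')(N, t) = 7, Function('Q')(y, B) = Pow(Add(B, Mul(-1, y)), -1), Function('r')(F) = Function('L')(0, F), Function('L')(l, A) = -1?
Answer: Rational(7553, 10) ≈ 755.30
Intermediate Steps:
Function('r')(F) = -1
Function('v')(c, T) = Mul(-7, T) (Function('v')(c, T) = Mul(7, Mul(-1, T)) = Mul(-7, T))
Mul(Add(Mul(Function('Q')(-4, 6), -1), 108), Function('q')(Function('v')(4, 4), -9)) = Mul(Add(Mul(Pow(Add(6, Mul(-1, -4)), -1), -1), 108), 7) = Mul(Add(Mul(Pow(Add(6, 4), -1), -1), 108), 7) = Mul(Add(Mul(Pow(10, -1), -1), 108), 7) = Mul(Add(Mul(Rational(1, 10), -1), 108), 7) = Mul(Add(Rational(-1, 10), 108), 7) = Mul(Rational(1079, 10), 7) = Rational(7553, 10)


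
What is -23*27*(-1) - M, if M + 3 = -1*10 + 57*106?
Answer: -5408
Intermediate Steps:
M = 6029 (M = -3 + (-1*10 + 57*106) = -3 + (-10 + 6042) = -3 + 6032 = 6029)
-23*27*(-1) - M = -23*27*(-1) - 1*6029 = -621*(-1) - 6029 = 621 - 6029 = -5408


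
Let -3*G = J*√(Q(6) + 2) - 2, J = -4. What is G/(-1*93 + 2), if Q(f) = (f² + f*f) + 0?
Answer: -2/273 - 4*√74/273 ≈ -0.13337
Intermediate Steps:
Q(f) = 2*f² (Q(f) = (f² + f²) + 0 = 2*f² + 0 = 2*f²)
G = ⅔ + 4*√74/3 (G = -(-4*√(2*6² + 2) - 2)/3 = -(-4*√(2*36 + 2) - 2)/3 = -(-4*√(72 + 2) - 2)/3 = -(-4*√74 - 2)/3 = -(-2 - 4*√74)/3 = ⅔ + 4*√74/3 ≈ 12.136)
G/(-1*93 + 2) = (⅔ + 4*√74/3)/(-1*93 + 2) = (⅔ + 4*√74/3)/(-93 + 2) = (⅔ + 4*√74/3)/(-91) = (⅔ + 4*√74/3)*(-1/91) = -2/273 - 4*√74/273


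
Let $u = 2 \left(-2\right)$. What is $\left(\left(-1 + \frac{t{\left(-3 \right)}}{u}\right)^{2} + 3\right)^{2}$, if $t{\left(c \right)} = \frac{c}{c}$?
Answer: $\frac{5329}{256} \approx 20.816$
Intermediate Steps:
$t{\left(c \right)} = 1$
$u = -4$
$\left(\left(-1 + \frac{t{\left(-3 \right)}}{u}\right)^{2} + 3\right)^{2} = \left(\left(-1 + 1 \frac{1}{-4}\right)^{2} + 3\right)^{2} = \left(\left(-1 + 1 \left(- \frac{1}{4}\right)\right)^{2} + 3\right)^{2} = \left(\left(-1 - \frac{1}{4}\right)^{2} + 3\right)^{2} = \left(\left(- \frac{5}{4}\right)^{2} + 3\right)^{2} = \left(\frac{25}{16} + 3\right)^{2} = \left(\frac{73}{16}\right)^{2} = \frac{5329}{256}$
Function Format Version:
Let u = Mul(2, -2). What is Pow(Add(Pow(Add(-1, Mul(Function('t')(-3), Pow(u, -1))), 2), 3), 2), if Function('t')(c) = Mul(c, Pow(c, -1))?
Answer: Rational(5329, 256) ≈ 20.816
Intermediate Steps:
Function('t')(c) = 1
u = -4
Pow(Add(Pow(Add(-1, Mul(Function('t')(-3), Pow(u, -1))), 2), 3), 2) = Pow(Add(Pow(Add(-1, Mul(1, Pow(-4, -1))), 2), 3), 2) = Pow(Add(Pow(Add(-1, Mul(1, Rational(-1, 4))), 2), 3), 2) = Pow(Add(Pow(Add(-1, Rational(-1, 4)), 2), 3), 2) = Pow(Add(Pow(Rational(-5, 4), 2), 3), 2) = Pow(Add(Rational(25, 16), 3), 2) = Pow(Rational(73, 16), 2) = Rational(5329, 256)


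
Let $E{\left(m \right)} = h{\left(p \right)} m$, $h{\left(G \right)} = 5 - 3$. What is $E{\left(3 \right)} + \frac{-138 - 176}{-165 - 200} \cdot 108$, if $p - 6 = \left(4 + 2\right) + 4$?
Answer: $\frac{36102}{365} \approx 98.91$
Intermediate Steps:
$p = 16$ ($p = 6 + \left(\left(4 + 2\right) + 4\right) = 6 + \left(6 + 4\right) = 6 + 10 = 16$)
$h{\left(G \right)} = 2$
$E{\left(m \right)} = 2 m$
$E{\left(3 \right)} + \frac{-138 - 176}{-165 - 200} \cdot 108 = 2 \cdot 3 + \frac{-138 - 176}{-165 - 200} \cdot 108 = 6 + - \frac{314}{-365} \cdot 108 = 6 + \left(-314\right) \left(- \frac{1}{365}\right) 108 = 6 + \frac{314}{365} \cdot 108 = 6 + \frac{33912}{365} = \frac{36102}{365}$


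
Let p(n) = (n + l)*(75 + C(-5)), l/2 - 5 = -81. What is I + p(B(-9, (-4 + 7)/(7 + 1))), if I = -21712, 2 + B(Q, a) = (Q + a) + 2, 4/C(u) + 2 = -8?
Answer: -269557/8 ≈ -33695.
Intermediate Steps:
C(u) = -⅖ (C(u) = 4/(-2 - 8) = 4/(-10) = 4*(-⅒) = -⅖)
B(Q, a) = Q + a (B(Q, a) = -2 + ((Q + a) + 2) = -2 + (2 + Q + a) = Q + a)
l = -152 (l = 10 + 2*(-81) = 10 - 162 = -152)
p(n) = -56696/5 + 373*n/5 (p(n) = (n - 152)*(75 - ⅖) = (-152 + n)*(373/5) = -56696/5 + 373*n/5)
I + p(B(-9, (-4 + 7)/(7 + 1))) = -21712 + (-56696/5 + 373*(-9 + (-4 + 7)/(7 + 1))/5) = -21712 + (-56696/5 + 373*(-9 + 3/8)/5) = -21712 + (-56696/5 + (373/5)*(-69/8)) = -21712 + (-56696/5 - 25737/40) = -21712 - 95861/8 = -269557/8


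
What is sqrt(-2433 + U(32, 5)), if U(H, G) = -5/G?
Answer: I*sqrt(2434) ≈ 49.336*I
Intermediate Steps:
sqrt(-2433 + U(32, 5)) = sqrt(-2433 - 5/5) = sqrt(-2433 - 5*1/5) = sqrt(-2433 - 1) = sqrt(-2434) = I*sqrt(2434)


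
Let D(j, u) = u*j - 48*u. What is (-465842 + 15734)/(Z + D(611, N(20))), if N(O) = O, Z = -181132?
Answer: 37509/14156 ≈ 2.6497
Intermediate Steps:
D(j, u) = -48*u + j*u (D(j, u) = j*u - 48*u = -48*u + j*u)
(-465842 + 15734)/(Z + D(611, N(20))) = (-465842 + 15734)/(-181132 + 20*(-48 + 611)) = -450108/(-181132 + 20*563) = -450108/(-181132 + 11260) = -450108/(-169872) = -450108*(-1/169872) = 37509/14156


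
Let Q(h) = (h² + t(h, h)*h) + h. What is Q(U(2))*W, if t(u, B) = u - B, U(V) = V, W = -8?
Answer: -48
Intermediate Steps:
Q(h) = h + h² (Q(h) = (h² + (h - h)*h) + h = (h² + 0*h) + h = (h² + 0) + h = h² + h = h + h²)
Q(U(2))*W = (2*(1 + 2))*(-8) = (2*3)*(-8) = 6*(-8) = -48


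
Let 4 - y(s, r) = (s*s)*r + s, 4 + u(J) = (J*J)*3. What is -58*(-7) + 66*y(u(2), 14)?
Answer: -58994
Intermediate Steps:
u(J) = -4 + 3*J² (u(J) = -4 + (J*J)*3 = -4 + J²*3 = -4 + 3*J²)
y(s, r) = 4 - s - r*s² (y(s, r) = 4 - ((s*s)*r + s) = 4 - (s²*r + s) = 4 - (r*s² + s) = 4 - (s + r*s²) = 4 + (-s - r*s²) = 4 - s - r*s²)
-58*(-7) + 66*y(u(2), 14) = -58*(-7) + 66*(4 - (-4 + 3*2²) - 1*14*(-4 + 3*2²)²) = 406 + 66*(4 - (-4 + 3*4) - 1*14*(-4 + 3*4)²) = 406 + 66*(4 - (-4 + 12) - 1*14*(-4 + 12)²) = 406 + 66*(4 - 1*8 - 1*14*8²) = 406 + 66*(4 - 8 - 1*14*64) = 406 + 66*(4 - 8 - 896) = 406 + 66*(-900) = 406 - 59400 = -58994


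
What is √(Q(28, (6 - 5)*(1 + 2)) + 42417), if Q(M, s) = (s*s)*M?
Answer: 3*√4741 ≈ 206.56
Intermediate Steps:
Q(M, s) = M*s² (Q(M, s) = s²*M = M*s²)
√(Q(28, (6 - 5)*(1 + 2)) + 42417) = √(28*((6 - 5)*(1 + 2))² + 42417) = √(28*(1*3)² + 42417) = √(28*3² + 42417) = √(28*9 + 42417) = √(252 + 42417) = √42669 = 3*√4741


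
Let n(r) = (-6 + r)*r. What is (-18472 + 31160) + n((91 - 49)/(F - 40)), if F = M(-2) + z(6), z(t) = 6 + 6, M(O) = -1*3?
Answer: 12202744/961 ≈ 12698.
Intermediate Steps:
M(O) = -3
z(t) = 12
F = 9 (F = -3 + 12 = 9)
n(r) = r*(-6 + r)
(-18472 + 31160) + n((91 - 49)/(F - 40)) = (-18472 + 31160) + ((91 - 49)/(9 - 40))*(-6 + (91 - 49)/(9 - 40)) = 12688 + (42/(-31))*(-6 + 42/(-31)) = 12688 + (42*(-1/31))*(-6 + 42*(-1/31)) = 12688 - 42*(-6 - 42/31)/31 = 12688 - 42/31*(-228/31) = 12688 + 9576/961 = 12202744/961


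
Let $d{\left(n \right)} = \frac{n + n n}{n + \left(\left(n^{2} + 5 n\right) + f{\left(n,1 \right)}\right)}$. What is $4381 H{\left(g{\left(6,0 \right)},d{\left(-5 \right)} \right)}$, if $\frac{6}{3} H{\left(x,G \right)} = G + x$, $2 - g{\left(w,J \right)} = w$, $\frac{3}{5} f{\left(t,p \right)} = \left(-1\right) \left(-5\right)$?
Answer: $4381$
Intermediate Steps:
$f{\left(t,p \right)} = \frac{25}{3}$ ($f{\left(t,p \right)} = \frac{5 \left(\left(-1\right) \left(-5\right)\right)}{3} = \frac{5}{3} \cdot 5 = \frac{25}{3}$)
$g{\left(w,J \right)} = 2 - w$
$d{\left(n \right)} = \frac{n + n^{2}}{\frac{25}{3} + n^{2} + 6 n}$ ($d{\left(n \right)} = \frac{n + n n}{n + \left(\left(n^{2} + 5 n\right) + \frac{25}{3}\right)} = \frac{n + n^{2}}{n + \left(\frac{25}{3} + n^{2} + 5 n\right)} = \frac{n + n^{2}}{\frac{25}{3} + n^{2} + 6 n}$)
$H{\left(x,G \right)} = \frac{G}{2} + \frac{x}{2}$ ($H{\left(x,G \right)} = \frac{G + x}{2} = \frac{G}{2} + \frac{x}{2}$)
$4381 H{\left(g{\left(6,0 \right)},d{\left(-5 \right)} \right)} = 4381 \left(\frac{3 \left(-5\right) \frac{1}{25 + 3 \left(-5\right)^{2} + 18 \left(-5\right)} \left(1 - 5\right)}{2} + \frac{2 - 6}{2}\right) = 4381 \left(\frac{3 \left(-5\right) \frac{1}{25 + 3 \cdot 25 - 90} \left(-4\right)}{2} + \frac{2 - 6}{2}\right) = 4381 \left(\frac{3 \left(-5\right) \frac{1}{25 + 75 - 90} \left(-4\right)}{2} + \frac{1}{2} \left(-4\right)\right) = 4381 \left(\frac{3 \left(-5\right) \frac{1}{10} \left(-4\right)}{2} - 2\right) = 4381 \left(\frac{1}{2} \cdot 6 - 2\right) = 4381 \left(3 - 2\right) = 4381 \cdot 1 = 4381$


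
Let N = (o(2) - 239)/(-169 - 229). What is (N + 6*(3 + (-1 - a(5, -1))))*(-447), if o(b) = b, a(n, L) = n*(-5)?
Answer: -28926711/398 ≈ -72680.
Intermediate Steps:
a(n, L) = -5*n
N = 237/398 (N = (2 - 239)/(-169 - 229) = -237/(-398) = -237*(-1/398) = 237/398 ≈ 0.59548)
(N + 6*(3 + (-1 - a(5, -1))))*(-447) = (237/398 + 6*(3 + (-1 - (-5)*5)))*(-447) = (237/398 + 6*(3 + (-1 - 1*(-25))))*(-447) = (237/398 + 6*(3 + (-1 + 25)))*(-447) = (237/398 + 6*(3 + 24))*(-447) = (237/398 + 6*27)*(-447) = (237/398 + 162)*(-447) = (64713/398)*(-447) = -28926711/398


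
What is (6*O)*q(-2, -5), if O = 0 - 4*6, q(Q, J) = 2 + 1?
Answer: -432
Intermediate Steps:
q(Q, J) = 3
O = -24 (O = 0 - 24 = -24)
(6*O)*q(-2, -5) = (6*(-24))*3 = -144*3 = -432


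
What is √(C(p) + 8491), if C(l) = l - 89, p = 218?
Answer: 2*√2155 ≈ 92.844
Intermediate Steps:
C(l) = -89 + l
√(C(p) + 8491) = √((-89 + 218) + 8491) = √(129 + 8491) = √8620 = 2*√2155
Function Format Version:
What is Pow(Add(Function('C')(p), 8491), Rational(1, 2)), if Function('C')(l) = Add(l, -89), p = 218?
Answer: Mul(2, Pow(2155, Rational(1, 2))) ≈ 92.844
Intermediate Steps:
Function('C')(l) = Add(-89, l)
Pow(Add(Function('C')(p), 8491), Rational(1, 2)) = Pow(Add(Add(-89, 218), 8491), Rational(1, 2)) = Pow(Add(129, 8491), Rational(1, 2)) = Pow(8620, Rational(1, 2)) = Mul(2, Pow(2155, Rational(1, 2)))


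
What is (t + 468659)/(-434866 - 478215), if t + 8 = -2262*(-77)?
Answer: -642825/913081 ≈ -0.70402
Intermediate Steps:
t = 174166 (t = -8 - 2262*(-77) = -8 + 174174 = 174166)
(t + 468659)/(-434866 - 478215) = (174166 + 468659)/(-434866 - 478215) = 642825/(-913081) = 642825*(-1/913081) = -642825/913081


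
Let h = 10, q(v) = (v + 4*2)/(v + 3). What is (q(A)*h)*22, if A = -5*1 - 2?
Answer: -55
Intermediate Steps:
A = -7 (A = -5 - 2 = -7)
q(v) = (8 + v)/(3 + v) (q(v) = (v + 8)/(3 + v) = (8 + v)/(3 + v))
(q(A)*h)*22 = (((8 - 7)/(3 - 7))*10)*22 = ((1/(-4))*10)*22 = (-¼*1*10)*22 = -¼*10*22 = -5/2*22 = -55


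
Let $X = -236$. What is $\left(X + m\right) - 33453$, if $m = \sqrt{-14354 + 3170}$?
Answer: $-33689 + 4 i \sqrt{699} \approx -33689.0 + 105.75 i$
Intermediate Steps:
$m = 4 i \sqrt{699}$ ($m = \sqrt{-11184} = 4 i \sqrt{699} \approx 105.75 i$)
$\left(X + m\right) - 33453 = \left(-236 + 4 i \sqrt{699}\right) - 33453 = -33689 + 4 i \sqrt{699}$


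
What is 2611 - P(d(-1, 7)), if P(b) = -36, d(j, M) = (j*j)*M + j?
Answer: 2647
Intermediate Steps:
d(j, M) = j + M*j² (d(j, M) = j²*M + j = M*j² + j = j + M*j²)
2611 - P(d(-1, 7)) = 2611 - 1*(-36) = 2611 + 36 = 2647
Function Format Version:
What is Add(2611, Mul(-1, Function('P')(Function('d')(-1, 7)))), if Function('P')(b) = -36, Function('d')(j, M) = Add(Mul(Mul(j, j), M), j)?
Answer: 2647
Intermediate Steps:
Function('d')(j, M) = Add(j, Mul(M, Pow(j, 2))) (Function('d')(j, M) = Add(Mul(Pow(j, 2), M), j) = Add(Mul(M, Pow(j, 2)), j) = Add(j, Mul(M, Pow(j, 2))))
Add(2611, Mul(-1, Function('P')(Function('d')(-1, 7)))) = Add(2611, Mul(-1, -36)) = Add(2611, 36) = 2647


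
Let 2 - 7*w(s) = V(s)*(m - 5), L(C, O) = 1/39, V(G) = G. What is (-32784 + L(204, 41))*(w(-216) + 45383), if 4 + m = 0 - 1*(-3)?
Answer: -404524508525/273 ≈ -1.4818e+9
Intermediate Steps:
m = -1 (m = -4 + (0 - 1*(-3)) = -4 + (0 + 3) = -4 + 3 = -1)
L(C, O) = 1/39
w(s) = 2/7 + 6*s/7 (w(s) = 2/7 - s*(-1 - 5)/7 = 2/7 - s*(-6)/7 = 2/7 - (-6)*s/7 = 2/7 + 6*s/7)
(-32784 + L(204, 41))*(w(-216) + 45383) = (-32784 + 1/39)*((2/7 + (6/7)*(-216)) + 45383) = -1278575*((2/7 - 1296/7) + 45383)/39 = -1278575*(-1294/7 + 45383)/39 = -1278575/39*316387/7 = -404524508525/273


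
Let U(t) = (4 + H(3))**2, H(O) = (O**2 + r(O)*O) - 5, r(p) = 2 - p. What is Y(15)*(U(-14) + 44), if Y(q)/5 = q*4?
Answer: 20700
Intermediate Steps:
H(O) = -5 + O**2 + O*(2 - O) (H(O) = (O**2 + (2 - O)*O) - 5 = (O**2 + O*(2 - O)) - 5 = -5 + O**2 + O*(2 - O))
Y(q) = 20*q (Y(q) = 5*(q*4) = 5*(4*q) = 20*q)
U(t) = 25 (U(t) = (4 + (-5 + 2*3))**2 = (4 + (-5 + 6))**2 = (4 + 1)**2 = 5**2 = 25)
Y(15)*(U(-14) + 44) = (20*15)*(25 + 44) = 300*69 = 20700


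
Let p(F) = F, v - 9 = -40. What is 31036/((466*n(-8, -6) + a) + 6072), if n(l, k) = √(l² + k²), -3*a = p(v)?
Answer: 93108/32227 ≈ 2.8891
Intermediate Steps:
v = -31 (v = 9 - 40 = -31)
a = 31/3 (a = -⅓*(-31) = 31/3 ≈ 10.333)
n(l, k) = √(k² + l²)
31036/((466*n(-8, -6) + a) + 6072) = 31036/((466*√((-6)² + (-8)²) + 31/3) + 6072) = 31036/((466*√(36 + 64) + 31/3) + 6072) = 31036/((466*√100 + 31/3) + 6072) = 31036/((466*10 + 31/3) + 6072) = 31036/((4660 + 31/3) + 6072) = 31036/(14011/3 + 6072) = 31036/(32227/3) = 31036*(3/32227) = 93108/32227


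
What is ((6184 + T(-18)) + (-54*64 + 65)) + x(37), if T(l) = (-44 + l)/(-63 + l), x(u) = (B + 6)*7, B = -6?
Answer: 226295/81 ≈ 2793.8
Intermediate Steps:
x(u) = 0 (x(u) = (-6 + 6)*7 = 0*7 = 0)
T(l) = (-44 + l)/(-63 + l)
((6184 + T(-18)) + (-54*64 + 65)) + x(37) = ((6184 + (-44 - 18)/(-63 - 18)) + (-54*64 + 65)) + 0 = ((6184 - 62/(-81)) + (-3456 + 65)) + 0 = ((6184 - 1/81*(-62)) - 3391) + 0 = ((6184 + 62/81) - 3391) + 0 = (500966/81 - 3391) + 0 = 226295/81 + 0 = 226295/81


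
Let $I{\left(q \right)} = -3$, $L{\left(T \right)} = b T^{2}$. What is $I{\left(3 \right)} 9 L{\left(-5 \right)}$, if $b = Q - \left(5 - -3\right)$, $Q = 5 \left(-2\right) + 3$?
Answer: $10125$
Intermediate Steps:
$Q = -7$ ($Q = -10 + 3 = -7$)
$b = -15$ ($b = -7 - \left(5 - -3\right) = -7 - \left(5 + 3\right) = -7 - 8 = -15$)
$L{\left(T \right)} = - 15 T^{2}$
$I{\left(3 \right)} 9 L{\left(-5 \right)} = \left(-3\right) 9 \left(- 15 \left(-5\right)^{2}\right) = - 27 \left(\left(-15\right) 25\right) = \left(-27\right) \left(-375\right) = 10125$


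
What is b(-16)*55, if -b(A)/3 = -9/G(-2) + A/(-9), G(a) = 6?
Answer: -275/6 ≈ -45.833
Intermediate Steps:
b(A) = 9/2 + A/3 (b(A) = -3*(-9/6 + A/(-9)) = -3*(-9*⅙ + A*(-⅑)) = -3*(-3/2 - A/9) = 9/2 + A/3)
b(-16)*55 = (9/2 + (⅓)*(-16))*55 = (9/2 - 16/3)*55 = -⅚*55 = -275/6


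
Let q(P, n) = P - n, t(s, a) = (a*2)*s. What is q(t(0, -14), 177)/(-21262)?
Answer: 177/21262 ≈ 0.0083247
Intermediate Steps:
t(s, a) = 2*a*s (t(s, a) = (2*a)*s = 2*a*s)
q(t(0, -14), 177)/(-21262) = (2*(-14)*0 - 1*177)/(-21262) = (0 - 177)*(-1/21262) = -177*(-1/21262) = 177/21262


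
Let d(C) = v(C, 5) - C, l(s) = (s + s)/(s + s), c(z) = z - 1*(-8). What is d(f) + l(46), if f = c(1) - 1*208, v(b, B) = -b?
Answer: 399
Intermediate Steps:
c(z) = 8 + z (c(z) = z + 8 = 8 + z)
l(s) = 1 (l(s) = (2*s)/((2*s)) = (2*s)*(1/(2*s)) = 1)
f = -199 (f = (8 + 1) - 1*208 = 9 - 208 = -199)
d(C) = -2*C (d(C) = -C - C = -2*C)
d(f) + l(46) = -2*(-199) + 1 = 398 + 1 = 399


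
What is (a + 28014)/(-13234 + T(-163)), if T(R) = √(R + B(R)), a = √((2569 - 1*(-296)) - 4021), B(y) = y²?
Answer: -(28014 + 34*I)/(13234 - 9*√326) ≈ -2.1431 - 0.0026011*I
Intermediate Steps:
a = 34*I (a = √((2569 + 296) - 4021) = √(2865 - 4021) = √(-1156) = 34*I ≈ 34.0*I)
T(R) = √(R + R²)
(a + 28014)/(-13234 + T(-163)) = (34*I + 28014)/(-13234 + √(-163*(1 - 163))) = (28014 + 34*I)/(-13234 + √(-163*(-162))) = (28014 + 34*I)/(-13234 + √26406) = (28014 + 34*I)/(-13234 + 9*√326)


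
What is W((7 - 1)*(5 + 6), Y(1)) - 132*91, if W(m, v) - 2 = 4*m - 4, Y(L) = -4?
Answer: -11750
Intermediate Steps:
W(m, v) = -2 + 4*m (W(m, v) = 2 + (4*m - 4) = 2 + (-4 + 4*m) = -2 + 4*m)
W((7 - 1)*(5 + 6), Y(1)) - 132*91 = (-2 + 4*((7 - 1)*(5 + 6))) - 132*91 = (-2 + 4*(6*11)) - 12012 = (-2 + 4*66) - 12012 = (-2 + 264) - 12012 = 262 - 12012 = -11750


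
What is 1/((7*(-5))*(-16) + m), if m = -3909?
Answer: -1/3349 ≈ -0.00029860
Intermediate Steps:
1/((7*(-5))*(-16) + m) = 1/((7*(-5))*(-16) - 3909) = 1/(-35*(-16) - 3909) = 1/(560 - 3909) = 1/(-3349) = -1/3349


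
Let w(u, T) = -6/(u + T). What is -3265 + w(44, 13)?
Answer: -62037/19 ≈ -3265.1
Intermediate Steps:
w(u, T) = -6/(T + u)
-3265 + w(44, 13) = -3265 - 6/(13 + 44) = -3265 - 6/57 = -3265 - 6*1/57 = -3265 - 2/19 = -62037/19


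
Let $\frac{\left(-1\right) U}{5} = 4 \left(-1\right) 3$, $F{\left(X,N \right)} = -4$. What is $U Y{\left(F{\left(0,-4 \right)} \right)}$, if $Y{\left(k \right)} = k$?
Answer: $-240$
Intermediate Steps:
$U = 60$ ($U = - 5 \cdot 4 \left(-1\right) 3 = - 5 \left(\left(-4\right) 3\right) = \left(-5\right) \left(-12\right) = 60$)
$U Y{\left(F{\left(0,-4 \right)} \right)} = 60 \left(-4\right) = -240$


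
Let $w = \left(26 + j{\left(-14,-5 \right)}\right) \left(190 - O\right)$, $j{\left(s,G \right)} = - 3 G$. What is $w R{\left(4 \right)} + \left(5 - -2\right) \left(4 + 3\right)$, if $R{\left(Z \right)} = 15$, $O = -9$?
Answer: $122434$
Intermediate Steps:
$w = 8159$ ($w = \left(26 - -15\right) \left(190 - -9\right) = \left(26 + 15\right) \left(190 + 9\right) = 41 \cdot 199 = 8159$)
$w R{\left(4 \right)} + \left(5 - -2\right) \left(4 + 3\right) = 8159 \cdot 15 + \left(5 - -2\right) \left(4 + 3\right) = 122385 + \left(5 + 2\right) 7 = 122385 + 7 \cdot 7 = 122385 + 49 = 122434$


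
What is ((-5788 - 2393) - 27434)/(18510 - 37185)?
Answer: 7123/3735 ≈ 1.9071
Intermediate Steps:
((-5788 - 2393) - 27434)/(18510 - 37185) = (-8181 - 27434)/(-18675) = -35615*(-1/18675) = 7123/3735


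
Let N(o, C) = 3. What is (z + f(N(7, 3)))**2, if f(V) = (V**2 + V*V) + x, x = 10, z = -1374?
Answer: 1811716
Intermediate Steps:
f(V) = 10 + 2*V**2 (f(V) = (V**2 + V*V) + 10 = (V**2 + V**2) + 10 = 2*V**2 + 10 = 10 + 2*V**2)
(z + f(N(7, 3)))**2 = (-1374 + (10 + 2*3**2))**2 = (-1374 + (10 + 2*9))**2 = (-1374 + (10 + 18))**2 = (-1374 + 28)**2 = (-1346)**2 = 1811716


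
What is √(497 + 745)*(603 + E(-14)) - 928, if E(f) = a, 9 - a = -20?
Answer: -928 + 1896*√138 ≈ 21345.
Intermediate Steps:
a = 29 (a = 9 - 1*(-20) = 9 + 20 = 29)
E(f) = 29
√(497 + 745)*(603 + E(-14)) - 928 = √(497 + 745)*(603 + 29) - 928 = √1242*632 - 928 = (3*√138)*632 - 928 = 1896*√138 - 928 = -928 + 1896*√138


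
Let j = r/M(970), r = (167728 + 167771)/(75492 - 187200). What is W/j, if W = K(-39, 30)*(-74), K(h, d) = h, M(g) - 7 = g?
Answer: -104991444792/111833 ≈ -9.3882e+5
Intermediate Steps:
M(g) = 7 + g
r = -111833/37236 (r = 335499/(-111708) = 335499*(-1/111708) = -111833/37236 ≈ -3.0034)
j = -111833/36379572 (j = -111833/(37236*(7 + 970)) = -111833/37236/977 = -111833/37236*1/977 = -111833/36379572 ≈ -0.0030741)
W = 2886 (W = -39*(-74) = 2886)
W/j = 2886/(-111833/36379572) = 2886*(-36379572/111833) = -104991444792/111833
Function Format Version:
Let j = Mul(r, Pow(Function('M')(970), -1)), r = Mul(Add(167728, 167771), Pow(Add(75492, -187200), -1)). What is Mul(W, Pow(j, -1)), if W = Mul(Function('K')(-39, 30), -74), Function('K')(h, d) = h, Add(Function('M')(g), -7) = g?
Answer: Rational(-104991444792, 111833) ≈ -9.3882e+5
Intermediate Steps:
Function('M')(g) = Add(7, g)
r = Rational(-111833, 37236) (r = Mul(335499, Pow(-111708, -1)) = Mul(335499, Rational(-1, 111708)) = Rational(-111833, 37236) ≈ -3.0034)
j = Rational(-111833, 36379572) (j = Mul(Rational(-111833, 37236), Pow(Add(7, 970), -1)) = Mul(Rational(-111833, 37236), Pow(977, -1)) = Mul(Rational(-111833, 37236), Rational(1, 977)) = Rational(-111833, 36379572) ≈ -0.0030741)
W = 2886 (W = Mul(-39, -74) = 2886)
Mul(W, Pow(j, -1)) = Mul(2886, Pow(Rational(-111833, 36379572), -1)) = Mul(2886, Rational(-36379572, 111833)) = Rational(-104991444792, 111833)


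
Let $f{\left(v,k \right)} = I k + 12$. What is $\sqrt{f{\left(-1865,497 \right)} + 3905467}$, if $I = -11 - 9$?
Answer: $\sqrt{3895539} \approx 1973.7$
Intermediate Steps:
$I = -20$
$f{\left(v,k \right)} = 12 - 20 k$ ($f{\left(v,k \right)} = - 20 k + 12 = 12 - 20 k$)
$\sqrt{f{\left(-1865,497 \right)} + 3905467} = \sqrt{\left(12 - 9940\right) + 3905467} = \sqrt{-9928 + 3905467} = \sqrt{3895539}$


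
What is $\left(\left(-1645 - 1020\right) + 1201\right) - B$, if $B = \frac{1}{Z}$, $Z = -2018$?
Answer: $- \frac{2954351}{2018} \approx -1464.0$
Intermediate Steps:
$B = - \frac{1}{2018}$ ($B = \frac{1}{-2018} = - \frac{1}{2018} \approx -0.00049554$)
$\left(\left(-1645 - 1020\right) + 1201\right) - B = \left(\left(-1645 - 1020\right) + 1201\right) - - \frac{1}{2018} = \left(-2665 + 1201\right) + \frac{1}{2018} = -1464 + \frac{1}{2018} = - \frac{2954351}{2018}$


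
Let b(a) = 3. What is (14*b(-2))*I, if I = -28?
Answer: -1176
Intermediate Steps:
(14*b(-2))*I = (14*3)*(-28) = 42*(-28) = -1176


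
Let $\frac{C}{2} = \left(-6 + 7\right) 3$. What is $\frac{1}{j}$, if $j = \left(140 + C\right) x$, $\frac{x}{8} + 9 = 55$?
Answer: $\frac{1}{53728} \approx 1.8612 \cdot 10^{-5}$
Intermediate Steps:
$C = 6$ ($C = 2 \left(-6 + 7\right) 3 = 2 \cdot 1 \cdot 3 = 2 \cdot 3 = 6$)
$x = 368$ ($x = -72 + 8 \cdot 55 = -72 + 440 = 368$)
$j = 53728$ ($j = \left(140 + 6\right) 368 = 146 \cdot 368 = 53728$)
$\frac{1}{j} = \frac{1}{53728}$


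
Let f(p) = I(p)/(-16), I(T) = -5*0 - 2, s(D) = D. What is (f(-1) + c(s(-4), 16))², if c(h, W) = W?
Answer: 16641/64 ≈ 260.02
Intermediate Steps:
I(T) = -2 (I(T) = 0 - 2 = -2)
f(p) = ⅛ (f(p) = -2/(-16) = -2*(-1/16) = ⅛)
(f(-1) + c(s(-4), 16))² = (⅛ + 16)² = (129/8)² = 16641/64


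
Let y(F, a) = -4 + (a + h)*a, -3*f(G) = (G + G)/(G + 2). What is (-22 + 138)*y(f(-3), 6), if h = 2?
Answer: 5104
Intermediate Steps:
f(G) = -2*G/(3*(2 + G)) (f(G) = -(G + G)/(3*(G + 2)) = -2*G/(3*(2 + G)))
y(F, a) = -4 + a*(2 + a) (y(F, a) = -4 + (a + 2)*a = -4 + (2 + a)*a = -4 + a*(2 + a))
(-22 + 138)*y(f(-3), 6) = (-22 + 138)*(-4 + 6**2 + 2*6) = 116*(-4 + 36 + 12) = 116*44 = 5104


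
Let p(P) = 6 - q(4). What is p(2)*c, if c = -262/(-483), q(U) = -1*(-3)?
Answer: 262/161 ≈ 1.6273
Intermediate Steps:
q(U) = 3
c = 262/483 (c = -262*(-1/483) = 262/483 ≈ 0.54244)
p(P) = 3 (p(P) = 6 - 1*3 = 6 - 3 = 3)
p(2)*c = 3*(262/483) = 262/161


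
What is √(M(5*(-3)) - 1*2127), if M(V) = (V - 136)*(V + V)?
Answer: 3*√267 ≈ 49.020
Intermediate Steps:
M(V) = 2*V*(-136 + V) (M(V) = (-136 + V)*(2*V) = 2*V*(-136 + V))
√(M(5*(-3)) - 1*2127) = √(2*(5*(-3))*(-136 + 5*(-3)) - 1*2127) = √(2*(-15)*(-136 - 15) - 2127) = √(2*(-15)*(-151) - 2127) = √(4530 - 2127) = √2403 = 3*√267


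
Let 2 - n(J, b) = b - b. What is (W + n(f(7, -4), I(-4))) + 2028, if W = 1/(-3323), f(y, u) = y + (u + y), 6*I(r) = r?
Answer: 6745689/3323 ≈ 2030.0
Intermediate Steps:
I(r) = r/6
f(y, u) = u + 2*y
n(J, b) = 2 (n(J, b) = 2 - (b - b) = 2 - 1*0 = 2 + 0 = 2)
W = -1/3323 ≈ -0.00030093
(W + n(f(7, -4), I(-4))) + 2028 = (-1/3323 + 2) + 2028 = 6645/3323 + 2028 = 6745689/3323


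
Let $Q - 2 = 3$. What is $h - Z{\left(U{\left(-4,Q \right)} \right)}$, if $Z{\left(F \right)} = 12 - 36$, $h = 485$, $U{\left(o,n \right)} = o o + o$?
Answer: $509$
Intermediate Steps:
$Q = 5$ ($Q = 2 + 3 = 5$)
$U{\left(o,n \right)} = o + o^{2}$ ($U{\left(o,n \right)} = o^{2} + o = o + o^{2}$)
$Z{\left(F \right)} = -24$ ($Z{\left(F \right)} = 12 - 36 = -24$)
$h - Z{\left(U{\left(-4,Q \right)} \right)} = 485 - -24 = 485 + 24 = 509$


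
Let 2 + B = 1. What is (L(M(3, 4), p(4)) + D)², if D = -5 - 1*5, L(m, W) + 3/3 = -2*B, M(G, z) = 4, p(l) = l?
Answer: 81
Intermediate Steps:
B = -1 (B = -2 + 1 = -1)
L(m, W) = 1 (L(m, W) = -1 - 2*(-1) = -1 + 2 = 1)
D = -10 (D = -5 - 5 = -10)
(L(M(3, 4), p(4)) + D)² = (1 - 10)² = (-9)² = 81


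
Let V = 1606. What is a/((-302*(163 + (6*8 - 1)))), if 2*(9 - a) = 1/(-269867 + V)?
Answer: -4828699/34026225240 ≈ -0.00014191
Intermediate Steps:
a = 4828699/536522 (a = 9 - 1/(2*(-269867 + 1606)) = 9 - ½/(-268261) = 9 - ½*(-1/268261) = 9 + 1/536522 = 4828699/536522 ≈ 9.0000)
a/((-302*(163 + (6*8 - 1)))) = 4828699/(536522*((-302*(163 + (6*8 - 1))))) = 4828699/(536522*((-302*(163 + (48 - 1))))) = 4828699/(536522*((-302*(163 + 47)))) = 4828699/(536522*((-302*210))) = (4828699/536522)/(-63420) = (4828699/536522)*(-1/63420) = -4828699/34026225240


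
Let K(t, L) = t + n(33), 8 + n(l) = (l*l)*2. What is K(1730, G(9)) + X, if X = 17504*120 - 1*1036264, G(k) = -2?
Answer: 1068116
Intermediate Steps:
n(l) = -8 + 2*l² (n(l) = -8 + (l*l)*2 = -8 + l²*2 = -8 + 2*l²)
X = 1064216 (X = 2100480 - 1036264 = 1064216)
K(t, L) = 2170 + t (K(t, L) = t + (-8 + 2*33²) = t + (-8 + 2*1089) = t + (-8 + 2178) = t + 2170 = 2170 + t)
K(1730, G(9)) + X = (2170 + 1730) + 1064216 = 3900 + 1064216 = 1068116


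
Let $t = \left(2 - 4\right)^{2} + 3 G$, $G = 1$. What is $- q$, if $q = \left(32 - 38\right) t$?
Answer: $42$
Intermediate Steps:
$t = 7$ ($t = \left(2 - 4\right)^{2} + 3 \cdot 1 = \left(-2\right)^{2} + 3 = 4 + 3 = 7$)
$q = -42$ ($q = \left(32 - 38\right) 7 = \left(-6\right) 7 = -42$)
$- q = \left(-1\right) \left(-42\right) = 42$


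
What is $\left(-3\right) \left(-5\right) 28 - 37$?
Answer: $383$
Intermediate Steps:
$\left(-3\right) \left(-5\right) 28 - 37 = 15 \cdot 28 - 37 = 420 - 37 = 383$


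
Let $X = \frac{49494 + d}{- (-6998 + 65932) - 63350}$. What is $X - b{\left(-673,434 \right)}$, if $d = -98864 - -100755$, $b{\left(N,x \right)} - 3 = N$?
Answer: $\frac{81878895}{122284} \approx 669.58$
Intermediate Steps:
$b{\left(N,x \right)} = 3 + N$
$d = 1891$ ($d = -98864 + 100755 = 1891$)
$X = - \frac{51385}{122284}$ ($X = \frac{49494 + 1891}{- (-6998 + 65932) - 63350} = \frac{51385}{\left(-1\right) 58934 - 63350} = \frac{51385}{-58934 - 63350} = \frac{51385}{-122284} = 51385 \left(- \frac{1}{122284}\right) = - \frac{51385}{122284} \approx -0.42021$)
$X - b{\left(-673,434 \right)} = - \frac{51385}{122284} - \left(3 - 673\right) = - \frac{51385}{122284} - -670 = - \frac{51385}{122284} + 670 = \frac{81878895}{122284}$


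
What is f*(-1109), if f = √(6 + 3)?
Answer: -3327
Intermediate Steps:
f = 3 (f = √9 = 3)
f*(-1109) = 3*(-1109) = -3327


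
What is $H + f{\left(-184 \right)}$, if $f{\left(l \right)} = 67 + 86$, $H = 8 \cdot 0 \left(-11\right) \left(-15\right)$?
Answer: $153$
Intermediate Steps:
$H = 0$ ($H = 0 \left(-11\right) \left(-15\right) = 0 \left(-15\right) = 0$)
$f{\left(l \right)} = 153$
$H + f{\left(-184 \right)} = 0 + 153 = 153$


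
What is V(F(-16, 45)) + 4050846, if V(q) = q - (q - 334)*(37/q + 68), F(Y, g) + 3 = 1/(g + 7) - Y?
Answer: 143406941273/35204 ≈ 4.0736e+6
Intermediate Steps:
F(Y, g) = -3 + 1/(7 + g) - Y (F(Y, g) = -3 + (1/(g + 7) - Y) = -3 + (1/(7 + g) - Y) = -3 + 1/(7 + g) - Y)
V(q) = q - (-334 + q)*(68 + 37/q)
V(F(-16, 45)) + 4050846 = (22675 - 67*(-20 - 7*(-16) - 3*45 - 1*(-16)*45)/(7 + 45) + 12358/(((-20 - 7*(-16) - 3*45 - 1*(-16)*45)/(7 + 45)))) + 4050846 = (22675 - 67*(-20 + 112 - 135 + 720)/52 + 12358/(((-20 + 112 - 135 + 720)/52))) + 4050846 = (22675 - 67*677/52 + 12358/(((1/52)*677))) + 4050846 = (22675 - 67*677/52 + 12358/(677/52)) + 4050846 = (22675 - 45359/52 + 12358*(52/677)) + 4050846 = (22675 - 45359/52 + 642616/677) + 4050846 = 800958689/35204 + 4050846 = 143406941273/35204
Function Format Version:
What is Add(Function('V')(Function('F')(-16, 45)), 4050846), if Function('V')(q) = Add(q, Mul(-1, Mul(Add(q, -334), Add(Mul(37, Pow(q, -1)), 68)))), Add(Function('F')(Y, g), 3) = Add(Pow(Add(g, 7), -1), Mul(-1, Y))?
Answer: Rational(143406941273, 35204) ≈ 4.0736e+6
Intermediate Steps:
Function('F')(Y, g) = Add(-3, Pow(Add(7, g), -1), Mul(-1, Y)) (Function('F')(Y, g) = Add(-3, Add(Pow(Add(g, 7), -1), Mul(-1, Y))) = Add(-3, Add(Pow(Add(7, g), -1), Mul(-1, Y))) = Add(-3, Pow(Add(7, g), -1), Mul(-1, Y)))
Function('V')(q) = Add(q, Mul(-1, Add(-334, q), Add(68, Mul(37, Pow(q, -1))))) (Function('V')(q) = Add(q, Mul(-1, Mul(Add(-334, q), Add(68, Mul(37, Pow(q, -1)))))) = Add(q, Mul(-1, Add(-334, q), Add(68, Mul(37, Pow(q, -1))))))
Add(Function('V')(Function('F')(-16, 45)), 4050846) = Add(Add(22675, Mul(-67, Mul(Pow(Add(7, 45), -1), Add(-20, Mul(-7, -16), Mul(-3, 45), Mul(-1, -16, 45)))), Mul(12358, Pow(Mul(Pow(Add(7, 45), -1), Add(-20, Mul(-7, -16), Mul(-3, 45), Mul(-1, -16, 45))), -1))), 4050846) = Add(Add(22675, Mul(-67, Mul(Pow(52, -1), Add(-20, 112, -135, 720))), Mul(12358, Pow(Mul(Pow(52, -1), Add(-20, 112, -135, 720)), -1))), 4050846) = Add(Add(22675, Mul(-67, Mul(Rational(1, 52), 677)), Mul(12358, Pow(Mul(Rational(1, 52), 677), -1))), 4050846) = Add(Add(22675, Mul(-67, Rational(677, 52)), Mul(12358, Pow(Rational(677, 52), -1))), 4050846) = Add(Add(22675, Rational(-45359, 52), Mul(12358, Rational(52, 677))), 4050846) = Add(Add(22675, Rational(-45359, 52), Rational(642616, 677)), 4050846) = Add(Rational(800958689, 35204), 4050846) = Rational(143406941273, 35204)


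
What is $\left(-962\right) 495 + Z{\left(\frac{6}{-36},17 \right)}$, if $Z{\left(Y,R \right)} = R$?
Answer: $-476173$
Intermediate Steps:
$\left(-962\right) 495 + Z{\left(\frac{6}{-36},17 \right)} = \left(-962\right) 495 + 17 = -476190 + 17 = -476173$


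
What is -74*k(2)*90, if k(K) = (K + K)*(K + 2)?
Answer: -106560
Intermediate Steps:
k(K) = 2*K*(2 + K) (k(K) = (2*K)*(2 + K) = 2*K*(2 + K))
-74*k(2)*90 = -148*2*(2 + 2)*90 = -148*2*4*90 = -74*16*90 = -1184*90 = -106560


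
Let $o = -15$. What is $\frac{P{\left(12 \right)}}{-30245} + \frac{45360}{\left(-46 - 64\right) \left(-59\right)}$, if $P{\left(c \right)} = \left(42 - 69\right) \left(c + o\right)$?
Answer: $\frac{137138751}{19629005} \approx 6.9865$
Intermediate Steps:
$P{\left(c \right)} = 405 - 27 c$ ($P{\left(c \right)} = \left(42 - 69\right) \left(c - 15\right) = - 27 \left(-15 + c\right) = 405 - 27 c$)
$\frac{P{\left(12 \right)}}{-30245} + \frac{45360}{\left(-46 - 64\right) \left(-59\right)} = \frac{405 - 324}{-30245} + \frac{45360}{\left(-46 - 64\right) \left(-59\right)} = \left(405 - 324\right) \left(- \frac{1}{30245}\right) + \frac{45360}{\left(-110\right) \left(-59\right)} = 81 \left(- \frac{1}{30245}\right) + \frac{45360}{6490} = - \frac{81}{30245} + 45360 \cdot \frac{1}{6490} = - \frac{81}{30245} + \frac{4536}{649} = \frac{137138751}{19629005}$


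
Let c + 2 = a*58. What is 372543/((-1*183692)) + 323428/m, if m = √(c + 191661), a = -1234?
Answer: -372543/183692 + 323428*√13343/40029 ≈ 931.29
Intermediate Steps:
c = -71574 (c = -2 - 1234*58 = -2 - 71572 = -71574)
m = 3*√13343 (m = √(-71574 + 191661) = √120087 = 3*√13343 ≈ 346.54)
372543/((-1*183692)) + 323428/m = 372543/((-1*183692)) + 323428/((3*√13343)) = 372543/(-183692) + 323428*(√13343/40029) = 372543*(-1/183692) + 323428*√13343/40029 = -372543/183692 + 323428*√13343/40029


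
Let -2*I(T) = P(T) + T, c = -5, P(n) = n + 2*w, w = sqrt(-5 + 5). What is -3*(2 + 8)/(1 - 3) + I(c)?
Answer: 20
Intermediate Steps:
w = 0 (w = sqrt(0) = 0)
P(n) = n (P(n) = n + 2*0 = n + 0 = n)
I(T) = -T (I(T) = -(T + T)/2 = -T)
-3*(2 + 8)/(1 - 3) + I(c) = -3*(2 + 8)/(1 - 3) - 1*(-5) = -30/(-2) + 5 = -30*(-1)/2 + 5 = -3*(-5) + 5 = 15 + 5 = 20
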